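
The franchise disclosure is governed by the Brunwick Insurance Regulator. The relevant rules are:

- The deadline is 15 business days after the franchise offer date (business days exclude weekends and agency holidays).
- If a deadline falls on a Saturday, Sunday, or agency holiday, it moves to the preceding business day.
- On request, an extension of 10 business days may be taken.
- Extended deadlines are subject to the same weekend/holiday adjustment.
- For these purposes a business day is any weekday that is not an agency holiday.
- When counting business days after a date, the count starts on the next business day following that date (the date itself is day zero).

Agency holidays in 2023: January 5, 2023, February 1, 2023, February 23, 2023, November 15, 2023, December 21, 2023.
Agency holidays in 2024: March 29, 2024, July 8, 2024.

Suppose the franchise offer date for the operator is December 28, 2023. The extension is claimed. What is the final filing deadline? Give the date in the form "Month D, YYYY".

February 1, 2024

Starting the day after December 28, 2023 and counting 15 business days lands on January 18, 2024.
January 18, 2024 is a Thursday and not a listed holiday, so it stands.
Counting 10 further business days from January 18, 2024 reaches February 1, 2024.
February 1, 2024 (Thursday) is already a business day.
The final due date is February 1, 2024.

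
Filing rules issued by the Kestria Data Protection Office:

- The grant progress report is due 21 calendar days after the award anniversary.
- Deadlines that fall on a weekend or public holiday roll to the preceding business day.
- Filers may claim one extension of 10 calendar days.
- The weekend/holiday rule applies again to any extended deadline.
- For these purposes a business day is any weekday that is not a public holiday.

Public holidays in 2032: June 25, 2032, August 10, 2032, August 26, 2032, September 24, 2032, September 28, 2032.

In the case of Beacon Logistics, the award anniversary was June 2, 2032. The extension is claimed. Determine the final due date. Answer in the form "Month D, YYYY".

Adding 21 calendar days to June 2, 2032 gives June 23, 2032.
Since June 23, 2032 is a Wednesday and not a holiday, the date is unchanged.
The 10-calendar-day extension moves the deadline from June 23, 2032 to July 3, 2032.
July 3, 2032 is a Saturday, so it moves to the preceding business day, July 2, 2032 (Friday).
The final due date is July 2, 2032.

July 2, 2032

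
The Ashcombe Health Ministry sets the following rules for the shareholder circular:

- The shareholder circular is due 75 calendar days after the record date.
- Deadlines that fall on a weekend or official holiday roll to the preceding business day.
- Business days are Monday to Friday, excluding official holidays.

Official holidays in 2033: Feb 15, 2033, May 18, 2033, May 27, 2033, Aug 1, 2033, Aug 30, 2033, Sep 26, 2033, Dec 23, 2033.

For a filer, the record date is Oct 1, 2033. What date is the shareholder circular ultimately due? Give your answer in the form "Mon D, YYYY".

Trigger date Oct 1, 2033 + 75 calendar days = Dec 15, 2033.
Dec 15, 2033 falls on a Thursday, which is a business day, so no adjustment is needed.
So the filing is due Dec 15, 2033.

Dec 15, 2033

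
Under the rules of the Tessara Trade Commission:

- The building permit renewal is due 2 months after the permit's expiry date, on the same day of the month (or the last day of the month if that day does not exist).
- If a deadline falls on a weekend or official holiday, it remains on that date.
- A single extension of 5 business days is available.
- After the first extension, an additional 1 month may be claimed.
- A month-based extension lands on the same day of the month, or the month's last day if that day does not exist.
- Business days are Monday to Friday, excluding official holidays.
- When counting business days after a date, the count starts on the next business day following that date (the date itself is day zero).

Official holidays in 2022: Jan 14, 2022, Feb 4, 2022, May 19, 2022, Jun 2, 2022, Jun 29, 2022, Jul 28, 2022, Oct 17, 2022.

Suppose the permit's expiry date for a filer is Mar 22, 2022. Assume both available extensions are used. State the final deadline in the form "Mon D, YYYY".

Moving 2 months forward from Mar 22, 2022 on the corresponding day gives May 22, 2022.
No adjustment is made for weekends or holidays, so May 22, 2022 stands.
Counting 5 further business days from May 22, 2022 reaches May 27, 2022.
No adjustment is made for weekends or holidays, so May 27, 2022 stands.
The 1 month extension carries May 27, 2022 to Jun 27, 2022.
Jun 27, 2022 falls on a Monday. The rules make no weekend/holiday allowance, so it remains Jun 27, 2022.
The final due date is Jun 27, 2022.

Jun 27, 2022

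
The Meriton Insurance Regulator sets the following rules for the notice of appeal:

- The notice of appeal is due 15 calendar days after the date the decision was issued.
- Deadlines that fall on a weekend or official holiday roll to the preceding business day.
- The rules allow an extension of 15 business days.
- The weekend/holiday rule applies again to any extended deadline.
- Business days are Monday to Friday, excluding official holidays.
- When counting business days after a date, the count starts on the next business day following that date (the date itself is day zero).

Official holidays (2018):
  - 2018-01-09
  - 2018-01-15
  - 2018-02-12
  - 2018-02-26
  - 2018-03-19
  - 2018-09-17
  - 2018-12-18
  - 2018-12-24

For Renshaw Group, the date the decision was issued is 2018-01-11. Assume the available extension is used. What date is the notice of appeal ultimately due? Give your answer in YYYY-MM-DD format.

2018-02-19

From 2018-01-11, 15 calendar days later is 2018-01-26.
2018-01-26 falls on a Friday, which is a business day, so no adjustment is needed.
Counting 15 further business days from 2018-01-26 reaches 2018-02-19.
Since 2018-02-19 is a Monday and not a holiday, the date is unchanged.
Deadline: 2018-02-19.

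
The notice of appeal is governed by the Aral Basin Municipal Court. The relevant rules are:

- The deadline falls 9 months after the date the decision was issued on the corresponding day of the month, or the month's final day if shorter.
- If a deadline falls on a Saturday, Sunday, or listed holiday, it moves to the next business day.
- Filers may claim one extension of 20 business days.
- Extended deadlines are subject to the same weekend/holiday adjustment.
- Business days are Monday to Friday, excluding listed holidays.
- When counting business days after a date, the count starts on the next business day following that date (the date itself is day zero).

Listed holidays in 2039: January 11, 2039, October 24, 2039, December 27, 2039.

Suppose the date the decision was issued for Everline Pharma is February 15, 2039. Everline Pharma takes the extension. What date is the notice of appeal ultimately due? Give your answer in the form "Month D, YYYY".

9 months from February 15, 2039 is November 15, 2039.
November 15, 2039 is a Tuesday and not a listed holiday, so it stands.
Counting 20 further business days from November 15, 2039 reaches December 13, 2039.
Since December 13, 2039 is a Tuesday and not a holiday, the date is unchanged.
The final due date is December 13, 2039.

December 13, 2039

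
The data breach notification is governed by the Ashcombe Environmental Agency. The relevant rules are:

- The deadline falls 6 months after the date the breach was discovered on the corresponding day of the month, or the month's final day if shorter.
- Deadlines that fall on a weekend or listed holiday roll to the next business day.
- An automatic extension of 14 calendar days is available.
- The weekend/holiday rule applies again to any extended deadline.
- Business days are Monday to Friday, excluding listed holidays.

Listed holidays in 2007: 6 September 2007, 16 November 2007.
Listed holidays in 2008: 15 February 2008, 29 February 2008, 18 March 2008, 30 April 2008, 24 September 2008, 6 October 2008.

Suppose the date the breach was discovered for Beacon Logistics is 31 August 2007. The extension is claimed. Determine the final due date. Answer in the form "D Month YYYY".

17 March 2008

6 months from 31 August 2007 is 29 February 2008 (day 31 does not exist in February, so the month's last day is used).
Because 29 February 2008 is a listed holiday, the deadline becomes 3 March 2008 (Monday).
With the 14-day extension, 3 March 2008 becomes 17 March 2008.
17 March 2008 falls on a Monday, which is a business day, so no adjustment is needed.
Final deadline: 17 March 2008.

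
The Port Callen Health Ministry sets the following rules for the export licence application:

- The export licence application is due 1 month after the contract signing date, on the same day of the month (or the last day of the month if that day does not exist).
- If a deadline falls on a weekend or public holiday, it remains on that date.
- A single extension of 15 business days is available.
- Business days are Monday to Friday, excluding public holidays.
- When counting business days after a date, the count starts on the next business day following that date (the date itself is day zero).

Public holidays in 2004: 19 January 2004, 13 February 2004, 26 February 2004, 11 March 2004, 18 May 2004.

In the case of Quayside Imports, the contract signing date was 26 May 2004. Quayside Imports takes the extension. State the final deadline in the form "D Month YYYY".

1 month from 26 May 2004 is 26 June 2004.
No adjustment is made for weekends or holidays, so 26 June 2004 stands.
Applying the 15-business-day extension: 15 business days after 26 June 2004 is 16 July 2004.
16 July 2004 is a Friday; no weekend or holiday adjustment applies.
Deadline: 16 July 2004.

16 July 2004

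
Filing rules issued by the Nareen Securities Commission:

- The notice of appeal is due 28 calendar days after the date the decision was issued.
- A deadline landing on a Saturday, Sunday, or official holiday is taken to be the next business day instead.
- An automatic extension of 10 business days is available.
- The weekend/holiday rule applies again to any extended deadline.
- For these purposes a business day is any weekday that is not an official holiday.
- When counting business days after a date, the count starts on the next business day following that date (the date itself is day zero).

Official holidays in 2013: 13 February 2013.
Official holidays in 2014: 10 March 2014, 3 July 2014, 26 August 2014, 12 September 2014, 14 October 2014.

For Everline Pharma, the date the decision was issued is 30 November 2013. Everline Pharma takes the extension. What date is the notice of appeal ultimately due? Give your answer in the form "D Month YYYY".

28 calendar days after 30 November 2013 is 28 December 2013.
28 December 2013 is a Saturday; the next business day is 30 December 2013 (Monday).
The 10-business-day extension runs from 30 December 2013 to 13 January 2014.
13 January 2014 (Monday) is already a business day.
Final deadline: 13 January 2014.

13 January 2014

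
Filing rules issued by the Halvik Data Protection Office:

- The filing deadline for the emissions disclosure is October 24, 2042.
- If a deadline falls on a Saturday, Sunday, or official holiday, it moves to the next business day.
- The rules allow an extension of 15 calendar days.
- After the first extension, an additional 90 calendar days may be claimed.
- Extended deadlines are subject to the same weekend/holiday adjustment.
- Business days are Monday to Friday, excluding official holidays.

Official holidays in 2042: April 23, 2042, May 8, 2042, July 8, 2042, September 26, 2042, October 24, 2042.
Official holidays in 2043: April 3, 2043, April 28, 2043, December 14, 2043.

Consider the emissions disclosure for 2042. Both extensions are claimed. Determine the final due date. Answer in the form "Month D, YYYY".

The statutory due date is October 24, 2042.
Because October 24, 2042 is a listed holiday, the deadline becomes October 27, 2042 (Monday).
Add the 15 calendar-day extension to October 27, 2042: November 11, 2042.
Since November 11, 2042 is a Tuesday and not a holiday, the date is unchanged.
The 90-calendar-day extension moves the deadline from November 11, 2042 to February 9, 2043.
February 9, 2043 is a Monday and not a listed holiday, so it stands.
Final deadline: February 9, 2043.

February 9, 2043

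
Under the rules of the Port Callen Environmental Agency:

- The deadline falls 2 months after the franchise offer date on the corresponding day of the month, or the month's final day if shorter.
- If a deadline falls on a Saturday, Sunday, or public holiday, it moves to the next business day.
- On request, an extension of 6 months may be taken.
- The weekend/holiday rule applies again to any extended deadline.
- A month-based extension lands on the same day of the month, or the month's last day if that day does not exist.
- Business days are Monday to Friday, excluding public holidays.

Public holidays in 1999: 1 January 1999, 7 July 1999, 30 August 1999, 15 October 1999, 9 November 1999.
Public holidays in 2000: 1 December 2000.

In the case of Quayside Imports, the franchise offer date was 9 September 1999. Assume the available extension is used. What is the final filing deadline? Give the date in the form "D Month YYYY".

10 May 2000

2 months after 9 September 1999, on the same day of the month, is 9 November 1999.
9 November 1999 is a listed holiday; the next business day is 10 November 1999 (Wednesday).
Add 6 months to 10 November 1999: 10 May 2000.
Since 10 May 2000 is a Wednesday and not a holiday, the date is unchanged.
So the filing is due 10 May 2000.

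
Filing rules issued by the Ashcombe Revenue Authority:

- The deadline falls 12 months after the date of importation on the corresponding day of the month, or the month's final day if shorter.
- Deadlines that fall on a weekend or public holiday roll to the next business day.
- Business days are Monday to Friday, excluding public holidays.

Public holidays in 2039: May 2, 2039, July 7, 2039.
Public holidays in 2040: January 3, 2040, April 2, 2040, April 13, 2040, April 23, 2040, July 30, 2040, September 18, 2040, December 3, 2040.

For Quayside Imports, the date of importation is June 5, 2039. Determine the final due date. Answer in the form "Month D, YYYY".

June 5, 2040

12 months from June 5, 2039 is June 5, 2040.
Since June 5, 2040 is a Tuesday and not a holiday, the date is unchanged.
Final deadline: June 5, 2040.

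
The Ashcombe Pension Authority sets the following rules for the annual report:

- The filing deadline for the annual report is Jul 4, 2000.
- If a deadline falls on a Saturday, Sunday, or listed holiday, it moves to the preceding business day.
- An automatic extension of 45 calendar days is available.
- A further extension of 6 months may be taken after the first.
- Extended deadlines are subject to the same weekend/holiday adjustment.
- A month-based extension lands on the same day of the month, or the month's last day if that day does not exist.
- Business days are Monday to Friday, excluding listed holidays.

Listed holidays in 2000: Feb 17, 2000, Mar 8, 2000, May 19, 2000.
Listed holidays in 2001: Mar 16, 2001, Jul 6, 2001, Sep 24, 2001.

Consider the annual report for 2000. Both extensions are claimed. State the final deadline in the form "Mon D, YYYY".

Feb 16, 2001

Start from the fixed due date, Jul 4, 2000.
Jul 4, 2000 (Tuesday) is already a business day.
Add the 45 calendar-day extension to Jul 4, 2000: Aug 18, 2000.
Aug 18, 2000 (Friday) is already a business day.
The 6 months extension carries Aug 18, 2000 to Feb 18, 2001.
Because Feb 18, 2001 is a Sunday, the deadline becomes Feb 16, 2001 (Friday).
Final deadline: Feb 16, 2001.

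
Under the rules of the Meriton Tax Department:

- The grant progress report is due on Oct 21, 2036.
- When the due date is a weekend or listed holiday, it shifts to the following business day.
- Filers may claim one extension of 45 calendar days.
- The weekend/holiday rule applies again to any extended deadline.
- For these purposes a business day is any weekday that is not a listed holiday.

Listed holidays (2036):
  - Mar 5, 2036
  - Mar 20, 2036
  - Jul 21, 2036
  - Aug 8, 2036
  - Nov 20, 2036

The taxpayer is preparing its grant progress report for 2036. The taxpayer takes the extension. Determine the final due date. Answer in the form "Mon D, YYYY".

Dec 5, 2036

Start from the fixed due date, Oct 21, 2036.
Oct 21, 2036 (Tuesday) is already a business day.
The 45-calendar-day extension moves the deadline from Oct 21, 2036 to Dec 5, 2036.
Since Dec 5, 2036 is a Friday and not a holiday, the date is unchanged.
The final due date is Dec 5, 2036.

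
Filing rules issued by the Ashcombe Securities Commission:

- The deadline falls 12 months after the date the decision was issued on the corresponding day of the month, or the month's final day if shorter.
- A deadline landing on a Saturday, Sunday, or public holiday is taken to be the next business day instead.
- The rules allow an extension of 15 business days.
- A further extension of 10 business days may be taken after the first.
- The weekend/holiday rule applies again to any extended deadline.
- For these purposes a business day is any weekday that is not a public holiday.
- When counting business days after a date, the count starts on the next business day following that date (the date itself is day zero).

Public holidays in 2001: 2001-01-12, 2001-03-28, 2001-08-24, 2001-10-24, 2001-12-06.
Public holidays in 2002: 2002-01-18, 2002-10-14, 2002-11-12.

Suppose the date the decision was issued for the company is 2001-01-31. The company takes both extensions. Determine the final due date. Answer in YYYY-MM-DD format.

12 months from 2001-01-31 is 2002-01-31.
2002-01-31 falls on a Thursday, which is a business day, so no adjustment is needed.
Applying the 15-business-day extension: 15 business days after 2002-01-31 is 2002-02-21.
2002-02-21 falls on a Thursday, which is a business day, so no adjustment is needed.
The 10-business-day extension runs from 2002-02-21 to 2002-03-07.
2002-03-07 (Thursday) is already a business day.
Deadline: 2002-03-07.

2002-03-07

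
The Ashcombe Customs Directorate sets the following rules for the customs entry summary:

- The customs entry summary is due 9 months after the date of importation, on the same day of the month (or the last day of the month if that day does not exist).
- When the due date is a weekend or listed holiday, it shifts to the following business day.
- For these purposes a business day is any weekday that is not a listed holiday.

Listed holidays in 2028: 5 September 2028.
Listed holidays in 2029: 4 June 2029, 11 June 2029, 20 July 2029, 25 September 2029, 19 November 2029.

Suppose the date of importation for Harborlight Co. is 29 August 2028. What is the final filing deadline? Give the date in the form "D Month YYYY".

29 May 2029

9 months after 29 August 2028, on the same day of the month, is 29 May 2029.
29 May 2029 is a Tuesday and not a listed holiday, so it stands.
Final deadline: 29 May 2029.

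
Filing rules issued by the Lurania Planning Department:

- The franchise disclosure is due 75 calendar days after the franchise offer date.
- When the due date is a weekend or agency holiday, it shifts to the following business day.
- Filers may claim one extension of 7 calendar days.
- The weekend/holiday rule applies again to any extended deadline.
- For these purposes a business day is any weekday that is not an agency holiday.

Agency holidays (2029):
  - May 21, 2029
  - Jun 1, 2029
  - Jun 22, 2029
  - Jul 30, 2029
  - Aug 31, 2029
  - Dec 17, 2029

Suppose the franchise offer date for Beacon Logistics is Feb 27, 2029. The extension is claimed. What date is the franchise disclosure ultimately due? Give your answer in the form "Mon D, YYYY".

May 22, 2029

From Feb 27, 2029, 75 calendar days later is May 13, 2029.
May 13, 2029 is a Sunday, so it moves to the next business day, May 14, 2029 (Monday).
The 7-calendar-day extension moves the deadline from May 14, 2029 to May 21, 2029.
Because May 21, 2029 is a listed holiday, the deadline becomes May 22, 2029 (Tuesday).
So the filing is due May 22, 2029.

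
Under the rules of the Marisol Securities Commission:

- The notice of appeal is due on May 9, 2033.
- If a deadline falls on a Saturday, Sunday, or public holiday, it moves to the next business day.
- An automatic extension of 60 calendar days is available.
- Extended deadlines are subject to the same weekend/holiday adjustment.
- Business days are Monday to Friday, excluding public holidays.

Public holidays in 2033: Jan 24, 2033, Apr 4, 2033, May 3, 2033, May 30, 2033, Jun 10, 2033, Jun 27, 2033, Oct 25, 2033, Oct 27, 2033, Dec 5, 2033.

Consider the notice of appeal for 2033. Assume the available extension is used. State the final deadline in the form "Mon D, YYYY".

Jul 8, 2033

The statutory due date is May 9, 2033.
May 9, 2033 falls on a Monday, which is a business day, so no adjustment is needed.
With the 60-day extension, May 9, 2033 becomes Jul 8, 2033.
Since Jul 8, 2033 is a Friday and not a holiday, the date is unchanged.
Final deadline: Jul 8, 2033.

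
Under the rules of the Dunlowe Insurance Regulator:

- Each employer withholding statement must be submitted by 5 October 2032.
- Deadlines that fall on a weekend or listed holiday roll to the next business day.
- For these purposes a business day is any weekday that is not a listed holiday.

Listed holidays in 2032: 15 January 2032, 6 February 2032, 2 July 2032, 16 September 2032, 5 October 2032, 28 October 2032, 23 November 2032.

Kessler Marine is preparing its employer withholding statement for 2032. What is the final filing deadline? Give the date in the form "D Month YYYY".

The stated deadline is 5 October 2032.
Because 5 October 2032 is a listed holiday, the deadline becomes 6 October 2032 (Wednesday).
The final due date is 6 October 2032.

6 October 2032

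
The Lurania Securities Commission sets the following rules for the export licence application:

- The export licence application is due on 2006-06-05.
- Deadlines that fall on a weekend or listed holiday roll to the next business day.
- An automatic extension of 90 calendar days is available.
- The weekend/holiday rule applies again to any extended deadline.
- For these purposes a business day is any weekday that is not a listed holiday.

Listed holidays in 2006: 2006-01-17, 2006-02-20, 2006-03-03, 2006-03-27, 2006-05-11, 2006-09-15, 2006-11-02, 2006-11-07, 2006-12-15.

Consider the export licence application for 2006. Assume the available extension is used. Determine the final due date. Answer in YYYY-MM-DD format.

2006-09-04

The stated deadline is 2006-06-05.
2006-06-05 is a Monday and not a listed holiday, so it stands.
Applying the 90-calendar-day extension: 2006-06-05 + 90 days = 2006-09-03.
2006-09-03 falls on a Sunday. Rolling to the next business day gives 2006-09-04, a Monday.
The final due date is 2006-09-04.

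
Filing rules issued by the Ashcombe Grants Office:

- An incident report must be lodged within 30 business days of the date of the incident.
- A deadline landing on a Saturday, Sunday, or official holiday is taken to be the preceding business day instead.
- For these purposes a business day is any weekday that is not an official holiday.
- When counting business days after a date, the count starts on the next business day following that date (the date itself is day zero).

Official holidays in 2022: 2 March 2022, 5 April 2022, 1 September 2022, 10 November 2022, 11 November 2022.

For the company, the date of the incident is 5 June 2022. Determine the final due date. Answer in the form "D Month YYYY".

30 business days after 5 June 2022, excluding weekends and holidays, is 15 July 2022.
15 July 2022 falls on a Friday, which is a business day, so no adjustment is needed.
So the filing is due 15 July 2022.

15 July 2022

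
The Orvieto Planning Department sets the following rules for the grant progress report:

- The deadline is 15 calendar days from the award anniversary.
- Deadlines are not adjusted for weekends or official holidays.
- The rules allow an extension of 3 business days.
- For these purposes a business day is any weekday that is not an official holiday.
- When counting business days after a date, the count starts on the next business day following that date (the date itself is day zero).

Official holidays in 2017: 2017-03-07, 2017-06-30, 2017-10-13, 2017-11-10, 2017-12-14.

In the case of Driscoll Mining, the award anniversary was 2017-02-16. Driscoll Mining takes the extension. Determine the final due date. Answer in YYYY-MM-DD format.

2017-03-09

From 2017-02-16, 15 calendar days later is 2017-03-03.
2017-03-03 is a Friday; no weekend or holiday adjustment applies.
Counting 3 further business days from 2017-03-03 reaches 2017-03-09.
No adjustment is made for weekends or holidays, so 2017-03-09 stands.
So the filing is due 2017-03-09.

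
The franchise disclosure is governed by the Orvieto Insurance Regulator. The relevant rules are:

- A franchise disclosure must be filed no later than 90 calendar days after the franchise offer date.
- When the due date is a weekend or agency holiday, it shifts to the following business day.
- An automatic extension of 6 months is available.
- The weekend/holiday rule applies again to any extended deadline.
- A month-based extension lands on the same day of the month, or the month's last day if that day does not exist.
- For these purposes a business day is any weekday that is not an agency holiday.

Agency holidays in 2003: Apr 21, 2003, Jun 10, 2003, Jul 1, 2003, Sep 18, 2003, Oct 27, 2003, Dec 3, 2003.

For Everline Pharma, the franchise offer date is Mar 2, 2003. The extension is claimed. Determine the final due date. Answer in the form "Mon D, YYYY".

Dec 2, 2003

Adding 90 calendar days to Mar 2, 2003 gives May 31, 2003.
Because May 31, 2003 is a Saturday, the deadline becomes Jun 2, 2003 (Monday).
Applying the 6 months extension: 6 months after Jun 2, 2003 is Dec 2, 2003.
Dec 2, 2003 (Tuesday) is already a business day.
Final deadline: Dec 2, 2003.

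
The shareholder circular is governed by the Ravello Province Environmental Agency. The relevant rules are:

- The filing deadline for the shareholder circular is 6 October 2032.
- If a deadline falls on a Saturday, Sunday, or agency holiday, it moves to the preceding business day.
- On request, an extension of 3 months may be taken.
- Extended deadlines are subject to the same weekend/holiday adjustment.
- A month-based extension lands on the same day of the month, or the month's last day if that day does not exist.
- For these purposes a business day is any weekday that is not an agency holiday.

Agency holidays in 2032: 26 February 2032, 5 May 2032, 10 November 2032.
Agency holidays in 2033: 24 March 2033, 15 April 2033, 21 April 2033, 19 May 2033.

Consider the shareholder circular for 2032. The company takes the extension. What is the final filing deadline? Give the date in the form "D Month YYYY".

6 January 2033

The stated deadline is 6 October 2032.
Since 6 October 2032 is a Wednesday and not a holiday, the date is unchanged.
Applying the 3 months extension: 3 months after 6 October 2032 is 6 January 2033.
6 January 2033 is a Thursday and not a listed holiday, so it stands.
Final deadline: 6 January 2033.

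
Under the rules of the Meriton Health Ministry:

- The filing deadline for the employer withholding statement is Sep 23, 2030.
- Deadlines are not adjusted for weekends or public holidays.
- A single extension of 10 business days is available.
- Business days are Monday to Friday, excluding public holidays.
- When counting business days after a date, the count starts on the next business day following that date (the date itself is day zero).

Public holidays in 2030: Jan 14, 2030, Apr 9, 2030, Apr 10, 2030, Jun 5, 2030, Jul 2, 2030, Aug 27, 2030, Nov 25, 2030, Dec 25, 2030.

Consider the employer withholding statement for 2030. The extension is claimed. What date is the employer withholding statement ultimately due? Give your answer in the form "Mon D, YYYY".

Start from the fixed due date, Sep 23, 2030.
No adjustment is made for weekends or holidays, so Sep 23, 2030 stands.
Counting 10 further business days from Sep 23, 2030 reaches Oct 7, 2030.
No adjustment is made for weekends or holidays, so Oct 7, 2030 stands.
Final deadline: Oct 7, 2030.

Oct 7, 2030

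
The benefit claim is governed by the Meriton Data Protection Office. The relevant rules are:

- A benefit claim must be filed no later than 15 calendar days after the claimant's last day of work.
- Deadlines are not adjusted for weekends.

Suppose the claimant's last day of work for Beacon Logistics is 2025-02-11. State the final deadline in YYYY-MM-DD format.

2025-02-26

15 calendar days after 2025-02-11 is 2025-02-26.
2025-02-26 falls on a Wednesday. The rules make no weekend/holiday allowance, so it remains 2025-02-26.
Deadline: 2025-02-26.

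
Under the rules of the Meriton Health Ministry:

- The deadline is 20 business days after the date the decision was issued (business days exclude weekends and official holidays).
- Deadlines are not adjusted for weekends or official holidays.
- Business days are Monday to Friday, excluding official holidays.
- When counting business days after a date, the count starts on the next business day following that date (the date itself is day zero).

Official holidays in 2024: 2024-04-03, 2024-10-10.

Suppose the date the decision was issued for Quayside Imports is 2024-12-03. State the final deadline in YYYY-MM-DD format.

Counting 20 business days after 2024-12-03 (skipping weekends and listed holidays) reaches 2024-12-31.
2024-12-31 is a Tuesday; no weekend or holiday adjustment applies.
Final deadline: 2024-12-31.

2024-12-31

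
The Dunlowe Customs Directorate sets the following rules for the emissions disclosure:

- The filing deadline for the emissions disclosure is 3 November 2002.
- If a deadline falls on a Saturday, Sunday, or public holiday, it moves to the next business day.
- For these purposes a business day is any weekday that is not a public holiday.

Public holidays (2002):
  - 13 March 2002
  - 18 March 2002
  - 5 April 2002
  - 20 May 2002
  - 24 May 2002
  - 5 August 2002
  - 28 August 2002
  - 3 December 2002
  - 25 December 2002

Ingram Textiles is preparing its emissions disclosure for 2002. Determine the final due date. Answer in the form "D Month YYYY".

4 November 2002

The stated deadline is 3 November 2002.
Because 3 November 2002 is a Sunday, the deadline becomes 4 November 2002 (Monday).
Deadline: 4 November 2002.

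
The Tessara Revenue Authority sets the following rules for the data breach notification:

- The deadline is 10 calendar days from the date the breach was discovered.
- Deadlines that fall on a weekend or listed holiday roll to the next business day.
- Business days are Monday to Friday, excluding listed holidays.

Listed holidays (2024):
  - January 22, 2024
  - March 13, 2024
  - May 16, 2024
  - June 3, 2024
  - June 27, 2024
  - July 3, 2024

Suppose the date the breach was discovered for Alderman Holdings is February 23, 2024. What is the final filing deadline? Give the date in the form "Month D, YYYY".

March 4, 2024

From February 23, 2024, 10 calendar days later is March 4, 2024.
March 4, 2024 (Monday) is already a business day.
So the filing is due March 4, 2024.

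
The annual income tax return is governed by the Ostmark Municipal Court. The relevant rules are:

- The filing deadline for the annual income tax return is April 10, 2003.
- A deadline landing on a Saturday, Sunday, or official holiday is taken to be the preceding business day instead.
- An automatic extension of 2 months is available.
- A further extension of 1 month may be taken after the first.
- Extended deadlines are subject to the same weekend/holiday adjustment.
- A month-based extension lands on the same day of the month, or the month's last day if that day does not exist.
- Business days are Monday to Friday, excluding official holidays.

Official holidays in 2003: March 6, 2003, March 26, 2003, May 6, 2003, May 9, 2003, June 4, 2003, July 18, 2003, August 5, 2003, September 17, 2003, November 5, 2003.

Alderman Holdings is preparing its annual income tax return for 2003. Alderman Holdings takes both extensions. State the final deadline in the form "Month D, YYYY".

July 10, 2003

The statutory due date is April 10, 2003.
April 10, 2003 (Thursday) is already a business day.
The 2 months extension carries April 10, 2003 to June 10, 2003.
June 10, 2003 (Tuesday) is already a business day.
Add 1 month to June 10, 2003: July 10, 2003.
July 10, 2003 (Thursday) is already a business day.
So the filing is due July 10, 2003.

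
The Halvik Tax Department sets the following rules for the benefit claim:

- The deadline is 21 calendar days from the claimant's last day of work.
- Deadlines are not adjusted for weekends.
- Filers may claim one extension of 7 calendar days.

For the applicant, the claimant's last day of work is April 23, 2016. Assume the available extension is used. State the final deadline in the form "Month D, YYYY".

May 21, 2016

From April 23, 2016, 21 calendar days later is May 14, 2016.
May 14, 2016 falls on a Saturday. The rules make no weekend/holiday allowance, so it remains May 14, 2016.
With the 7-day extension, May 14, 2016 becomes May 21, 2016.
May 21, 2016 falls on a Saturday. The rules make no weekend/holiday allowance, so it remains May 21, 2016.
Deadline: May 21, 2016.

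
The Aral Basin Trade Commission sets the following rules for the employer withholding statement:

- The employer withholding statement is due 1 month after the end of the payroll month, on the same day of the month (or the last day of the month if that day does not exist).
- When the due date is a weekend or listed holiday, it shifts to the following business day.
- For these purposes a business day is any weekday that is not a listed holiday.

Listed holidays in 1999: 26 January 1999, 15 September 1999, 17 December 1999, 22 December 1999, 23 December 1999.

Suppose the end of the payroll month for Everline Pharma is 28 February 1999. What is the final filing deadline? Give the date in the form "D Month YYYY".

29 March 1999

1 month after 28 February 1999, on the same day of the month, is 28 March 1999.
28 March 1999 falls on a Sunday. Rolling to the next business day gives 29 March 1999, a Monday.
The final due date is 29 March 1999.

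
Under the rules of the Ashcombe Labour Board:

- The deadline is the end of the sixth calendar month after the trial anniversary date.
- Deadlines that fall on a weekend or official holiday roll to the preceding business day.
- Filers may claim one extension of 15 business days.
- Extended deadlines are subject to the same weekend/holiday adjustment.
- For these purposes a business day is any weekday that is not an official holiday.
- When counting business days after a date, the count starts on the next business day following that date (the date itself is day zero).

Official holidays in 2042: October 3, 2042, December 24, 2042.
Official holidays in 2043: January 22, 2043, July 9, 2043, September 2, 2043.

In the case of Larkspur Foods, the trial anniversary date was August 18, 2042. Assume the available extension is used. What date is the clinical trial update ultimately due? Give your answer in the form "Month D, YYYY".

March 20, 2043

The sixth month after August 18, 2042 is February 2043, whose last day is February 28, 2043.
Because February 28, 2043 is a Saturday, the deadline becomes February 27, 2043 (Friday).
The 15-business-day extension runs from February 27, 2043 to March 20, 2043.
March 20, 2043 falls on a Friday, which is a business day, so no adjustment is needed.
So the filing is due March 20, 2043.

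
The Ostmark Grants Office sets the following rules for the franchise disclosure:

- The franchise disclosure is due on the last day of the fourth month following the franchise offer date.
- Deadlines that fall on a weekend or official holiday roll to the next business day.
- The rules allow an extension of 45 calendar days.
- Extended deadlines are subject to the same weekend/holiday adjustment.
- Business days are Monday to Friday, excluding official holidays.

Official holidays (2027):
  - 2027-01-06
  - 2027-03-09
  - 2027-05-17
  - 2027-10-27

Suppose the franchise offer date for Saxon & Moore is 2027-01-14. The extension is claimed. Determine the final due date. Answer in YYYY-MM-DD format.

2027-07-15

4 months after 2027-01-14 is May 2027; that month ends on 2027-05-31.
Since 2027-05-31 is a Monday and not a holiday, the date is unchanged.
Applying the 45-calendar-day extension: 2027-05-31 + 45 days = 2027-07-15.
2027-07-15 falls on a Thursday, which is a business day, so no adjustment is needed.
So the filing is due 2027-07-15.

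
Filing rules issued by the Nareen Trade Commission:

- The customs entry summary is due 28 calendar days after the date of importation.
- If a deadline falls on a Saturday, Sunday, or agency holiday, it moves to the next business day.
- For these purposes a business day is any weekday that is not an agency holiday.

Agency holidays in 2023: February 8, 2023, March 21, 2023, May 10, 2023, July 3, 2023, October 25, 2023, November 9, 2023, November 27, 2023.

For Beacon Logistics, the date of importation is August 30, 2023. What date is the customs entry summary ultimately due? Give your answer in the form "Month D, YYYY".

Adding 28 calendar days to August 30, 2023 gives September 27, 2023.
Since September 27, 2023 is a Wednesday and not a holiday, the date is unchanged.
So the filing is due September 27, 2023.

September 27, 2023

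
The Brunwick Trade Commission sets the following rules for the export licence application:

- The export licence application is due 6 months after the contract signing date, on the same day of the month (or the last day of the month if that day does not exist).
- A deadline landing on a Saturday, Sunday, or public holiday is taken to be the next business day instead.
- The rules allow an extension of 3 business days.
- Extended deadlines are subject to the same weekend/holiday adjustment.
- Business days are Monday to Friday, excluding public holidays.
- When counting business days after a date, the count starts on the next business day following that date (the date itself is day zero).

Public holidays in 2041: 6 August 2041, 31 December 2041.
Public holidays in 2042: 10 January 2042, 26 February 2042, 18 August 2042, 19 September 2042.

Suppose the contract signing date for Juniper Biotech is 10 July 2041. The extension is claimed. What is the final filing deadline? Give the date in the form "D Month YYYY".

16 January 2042

6 months after 10 July 2041, on the same day of the month, is 10 January 2042.
Because 10 January 2042 is a listed holiday, the deadline becomes 13 January 2042 (Monday).
The 3-business-day extension runs from 13 January 2042 to 16 January 2042.
Since 16 January 2042 is a Thursday and not a holiday, the date is unchanged.
So the filing is due 16 January 2042.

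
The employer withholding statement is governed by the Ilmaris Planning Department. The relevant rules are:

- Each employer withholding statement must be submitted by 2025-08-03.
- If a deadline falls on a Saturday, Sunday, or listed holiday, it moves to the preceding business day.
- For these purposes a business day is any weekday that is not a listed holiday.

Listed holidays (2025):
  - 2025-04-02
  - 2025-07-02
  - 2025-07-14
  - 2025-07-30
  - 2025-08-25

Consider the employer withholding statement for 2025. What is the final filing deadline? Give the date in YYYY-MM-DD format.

2025-08-01

Start from the fixed due date, 2025-08-03.
Because 2025-08-03 is a Sunday, the deadline becomes 2025-08-01 (Friday).
Final deadline: 2025-08-01.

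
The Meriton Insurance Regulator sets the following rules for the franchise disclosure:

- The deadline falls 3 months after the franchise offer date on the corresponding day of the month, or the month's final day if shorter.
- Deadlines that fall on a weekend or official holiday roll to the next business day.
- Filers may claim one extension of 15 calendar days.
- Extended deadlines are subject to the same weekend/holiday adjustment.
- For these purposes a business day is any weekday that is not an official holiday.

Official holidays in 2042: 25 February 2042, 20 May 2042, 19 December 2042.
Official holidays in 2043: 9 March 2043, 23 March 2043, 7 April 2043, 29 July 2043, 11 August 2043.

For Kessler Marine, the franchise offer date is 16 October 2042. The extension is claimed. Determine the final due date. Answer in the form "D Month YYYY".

2 February 2043

3 months after 16 October 2042, on the same day of the month, is 16 January 2043.
16 January 2043 falls on a Friday, which is a business day, so no adjustment is needed.
With the 15-day extension, 16 January 2043 becomes 31 January 2043.
31 January 2043 falls on a Saturday. Rolling to the next business day gives 2 February 2043, a Monday.
So the filing is due 2 February 2043.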